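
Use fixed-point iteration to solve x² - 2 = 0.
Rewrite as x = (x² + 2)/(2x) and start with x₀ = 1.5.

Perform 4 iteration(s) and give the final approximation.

Equation: x² - 2 = 0
Fixed-point form: x = (x² + 2)/(2x)
x₀ = 1.5

x_1 = g(1.500000) = 1.416667
x_2 = g(1.416667) = 1.414216
x_3 = g(1.414216) = 1.414214
x_4 = g(1.414214) = 1.414214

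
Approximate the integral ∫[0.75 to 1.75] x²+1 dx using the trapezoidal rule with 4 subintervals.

f(x) = x²+1
a = 0.75, b = 1.75, n = 4
h = (b - a)/n = 0.250000

Trapezoidal rule: (h/2)[f(x₀) + 2f(x₁) + 2f(x₂) + ... + f(xₙ)]

x_0 = 0.7500, f(x_0) = 1.562500, coefficient = 1
x_1 = 1.0000, f(x_1) = 2.000000, coefficient = 2
x_2 = 1.2500, f(x_2) = 2.562500, coefficient = 2
x_3 = 1.5000, f(x_3) = 3.250000, coefficient = 2
x_4 = 1.7500, f(x_4) = 4.062500, coefficient = 1

I ≈ (0.250000/2) × 21.250000 = 2.656250
Exact value: 2.645833
Error: 0.010417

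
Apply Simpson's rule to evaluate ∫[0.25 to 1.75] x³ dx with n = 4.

f(x) = x³
a = 0.25, b = 1.75, n = 4
h = (b - a)/n = 0.375000

Simpson's rule: (h/3)[f(x₀) + 4f(x₁) + 2f(x₂) + ... + f(xₙ)]

x_0 = 0.2500, f(x_0) = 0.015625, coefficient = 1
x_1 = 0.6250, f(x_1) = 0.244141, coefficient = 4
x_2 = 1.0000, f(x_2) = 1.000000, coefficient = 2
x_3 = 1.3750, f(x_3) = 2.599609, coefficient = 4
x_4 = 1.7500, f(x_4) = 5.359375, coefficient = 1

I ≈ (0.375000/3) × 18.750000 = 2.343750
Exact value: 2.343750
Error: 0.000000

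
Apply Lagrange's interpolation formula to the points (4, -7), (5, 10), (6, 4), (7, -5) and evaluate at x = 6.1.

Lagrange interpolation formula:
P(x) = Σ yᵢ × Lᵢ(x)
where Lᵢ(x) = Π_{j≠i} (x - xⱼ)/(xᵢ - xⱼ)

L_0(6.1) = (6.1 - 5)/(4 - 5) × (6.1 - 6)/(4 - 6) × (6.1 - 7)/(4 - 7) = 0.016500
L_1(6.1) = (6.1 - 4)/(5 - 4) × (6.1 - 6)/(5 - 6) × (6.1 - 7)/(5 - 7) = -0.094500
L_2(6.1) = (6.1 - 4)/(6 - 4) × (6.1 - 5)/(6 - 5) × (6.1 - 7)/(6 - 7) = 1.039500
L_3(6.1) = (6.1 - 4)/(7 - 4) × (6.1 - 5)/(7 - 5) × (6.1 - 6)/(7 - 6) = 0.038500

P(6.1) = (-7)×L_0(6.1) + 10×L_1(6.1) + 4×L_2(6.1) + (-5)×L_3(6.1)
P(6.1) = 2.905000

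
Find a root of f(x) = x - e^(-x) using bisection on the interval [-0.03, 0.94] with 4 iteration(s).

f(x) = x - e^(-x)
Initial interval: [-0.03, 0.94]

Iteration 1:
  c_1 = (-0.030000 + 0.940000)/2 = 0.455000
  f(c_1) = f(0.455000) = -0.179448
  f(a) × f(c) ≥ 0, new interval: [0.455000, 0.940000]
Iteration 2:
  c_2 = (0.455000 + 0.940000)/2 = 0.697500
  f(c_2) = f(0.697500) = 0.199672
  f(a) × f(c) < 0, new interval: [0.455000, 0.697500]
Iteration 3:
  c_3 = (0.455000 + 0.697500)/2 = 0.576250
  f(c_3) = f(0.576250) = 0.014248
  f(a) × f(c) < 0, new interval: [0.455000, 0.576250]
Iteration 4:
  c_4 = (0.455000 + 0.576250)/2 = 0.515625
  f(c_4) = f(0.515625) = -0.081502
  f(a) × f(c) ≥ 0, new interval: [0.515625, 0.576250]

After 4 iteration(s), the approximation is c_4 = 0.515625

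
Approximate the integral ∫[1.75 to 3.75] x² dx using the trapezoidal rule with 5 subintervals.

f(x) = x²
a = 1.75, b = 3.75, n = 5
h = (b - a)/n = 0.400000

Trapezoidal rule: (h/2)[f(x₀) + 2f(x₁) + 2f(x₂) + ... + f(xₙ)]

x_0 = 1.7500, f(x_0) = 3.062500, coefficient = 1
x_1 = 2.1500, f(x_1) = 4.622500, coefficient = 2
x_2 = 2.5500, f(x_2) = 6.502500, coefficient = 2
x_3 = 2.9500, f(x_3) = 8.702500, coefficient = 2
x_4 = 3.3500, f(x_4) = 11.222500, coefficient = 2
x_5 = 3.7500, f(x_5) = 14.062500, coefficient = 1

I ≈ (0.400000/2) × 79.225000 = 15.845000
Exact value: 15.791667
Error: 0.053333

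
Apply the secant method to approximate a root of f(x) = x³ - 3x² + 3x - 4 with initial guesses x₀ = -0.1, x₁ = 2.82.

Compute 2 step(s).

f(x) = x³ - 3x² + 3x - 4
x₀ = -0.1, x₁ = 2.82

Secant formula: x_{n+1} = x_n - f(x_n)(x_n - x_{n-1})/(f(x_n) - f(x_{n-1}))

Iteration 1:
  f(-0.100000) = -4.331000
  f(2.820000) = 3.028568
  x_2 = 2.820000 - 3.028568×(2.820000 - (-0.100000))/(3.028568 - (-4.331000))
       = 1.618378
Iteration 2:
  f(2.820000) = 3.028568
  f(1.618378) = -2.763538
  x_3 = 1.618378 - (-2.763538)×(1.618378 - 2.820000)/(-2.763538 - 3.028568)
       = 2.191698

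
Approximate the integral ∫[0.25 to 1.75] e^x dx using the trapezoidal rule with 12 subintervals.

f(x) = e^x
a = 0.25, b = 1.75, n = 12
h = (b - a)/n = 0.125000

Trapezoidal rule: (h/2)[f(x₀) + 2f(x₁) + 2f(x₂) + ... + f(xₙ)]

x_0 = 0.2500, f(x_0) = 1.284025, coefficient = 1
x_1 = 0.3750, f(x_1) = 1.454991, coefficient = 2
x_2 = 0.5000, f(x_2) = 1.648721, coefficient = 2
x_3 = 0.6250, f(x_3) = 1.868246, coefficient = 2
x_4 = 0.7500, f(x_4) = 2.117000, coefficient = 2
x_5 = 0.8750, f(x_5) = 2.398875, coefficient = 2
x_6 = 1.0000, f(x_6) = 2.718282, coefficient = 2
x_7 = 1.1250, f(x_7) = 3.080217, coefficient = 2
x_8 = 1.2500, f(x_8) = 3.490343, coefficient = 2
x_9 = 1.3750, f(x_9) = 3.955077, coefficient = 2
x_10 = 1.5000, f(x_10) = 4.481689, coefficient = 2
x_11 = 1.6250, f(x_11) = 5.078419, coefficient = 2
x_12 = 1.7500, f(x_12) = 5.754603, coefficient = 1

I ≈ (0.125000/2) × 71.622349 = 4.476397
Exact value: 4.470577
Error: 0.005820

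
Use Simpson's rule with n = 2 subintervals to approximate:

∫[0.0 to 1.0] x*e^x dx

f(x) = x*e^x
a = 0.0, b = 1.0, n = 2
h = (b - a)/n = 0.500000

Simpson's rule: (h/3)[f(x₀) + 4f(x₁) + 2f(x₂) + ... + f(xₙ)]

x_0 = 0.0000, f(x_0) = 0.000000, coefficient = 1
x_1 = 0.5000, f(x_1) = 0.824361, coefficient = 4
x_2 = 1.0000, f(x_2) = 2.718282, coefficient = 1

I ≈ (0.500000/3) × 6.015724 = 1.002621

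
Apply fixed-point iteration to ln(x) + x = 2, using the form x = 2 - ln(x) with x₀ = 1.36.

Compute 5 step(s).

Equation: ln(x) + x = 2
Fixed-point form: x = 2 - ln(x)
x₀ = 1.36

x_1 = g(1.360000) = 1.692515
x_2 = g(1.692515) = 1.473784
x_3 = g(1.473784) = 1.612167
x_4 = g(1.612167) = 1.522421
x_5 = g(1.522421) = 1.579698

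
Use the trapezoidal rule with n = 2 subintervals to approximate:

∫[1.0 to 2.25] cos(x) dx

f(x) = cos(x)
a = 1.0, b = 2.25, n = 2
h = (b - a)/n = 0.625000

Trapezoidal rule: (h/2)[f(x₀) + 2f(x₁) + 2f(x₂) + ... + f(xₙ)]

x_0 = 1.0000, f(x_0) = 0.540302, coefficient = 1
x_1 = 1.6250, f(x_1) = -0.054177, coefficient = 2
x_2 = 2.2500, f(x_2) = -0.628174, coefficient = 1

I ≈ (0.625000/2) × -0.196226 = -0.061320
Exact value: -0.063398
Error: 0.002077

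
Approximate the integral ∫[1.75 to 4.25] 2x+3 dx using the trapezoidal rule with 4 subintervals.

f(x) = 2x+3
a = 1.75, b = 4.25, n = 4
h = (b - a)/n = 0.625000

Trapezoidal rule: (h/2)[f(x₀) + 2f(x₁) + 2f(x₂) + ... + f(xₙ)]

x_0 = 1.7500, f(x_0) = 6.500000, coefficient = 1
x_1 = 2.3750, f(x_1) = 7.750000, coefficient = 2
x_2 = 3.0000, f(x_2) = 9.000000, coefficient = 2
x_3 = 3.6250, f(x_3) = 10.250000, coefficient = 2
x_4 = 4.2500, f(x_4) = 11.500000, coefficient = 1

I ≈ (0.625000/2) × 72.000000 = 22.500000
Exact value: 22.500000
Error: 0.000000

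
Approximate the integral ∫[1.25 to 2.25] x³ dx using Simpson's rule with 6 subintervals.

f(x) = x³
a = 1.25, b = 2.25, n = 6
h = (b - a)/n = 0.166667

Simpson's rule: (h/3)[f(x₀) + 4f(x₁) + 2f(x₂) + ... + f(xₙ)]

x_0 = 1.2500, f(x_0) = 1.953125, coefficient = 1
x_1 = 1.4167, f(x_1) = 2.843171, coefficient = 4
x_2 = 1.5833, f(x_2) = 3.969329, coefficient = 2
x_3 = 1.7500, f(x_3) = 5.359375, coefficient = 4
x_4 = 1.9167, f(x_4) = 7.041088, coefficient = 2
x_5 = 2.0833, f(x_5) = 9.042245, coefficient = 4
x_6 = 2.2500, f(x_6) = 11.390625, coefficient = 1

I ≈ (0.166667/3) × 104.343750 = 5.796875
Exact value: 5.796875
Error: 0.000000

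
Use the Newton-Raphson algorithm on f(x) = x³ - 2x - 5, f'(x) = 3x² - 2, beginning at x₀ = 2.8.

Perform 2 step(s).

f(x) = x³ - 2x - 5
f'(x) = 3x² - 2
x₀ = 2.8

Newton-Raphson formula: x_{n+1} = x_n - f(x_n)/f'(x_n)

Iteration 1:
  f(2.800000) = 11.352000
  f'(2.800000) = 21.520000
  x_1 = 2.800000 - 11.352000/21.520000 = 2.272491
Iteration 2:
  f(2.272491) = 2.190647
  f'(2.272491) = 13.492642
  x_2 = 2.272491 - 2.190647/13.492642 = 2.110132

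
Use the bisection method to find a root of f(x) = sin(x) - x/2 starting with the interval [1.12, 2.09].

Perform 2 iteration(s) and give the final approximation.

f(x) = sin(x) - x/2
Initial interval: [1.12, 2.09]

Iteration 1:
  c_1 = (1.120000 + 2.090000)/2 = 1.605000
  f(c_1) = f(1.605000) = 0.196915
  f(a) × f(c) ≥ 0, new interval: [1.605000, 2.090000]
Iteration 2:
  c_2 = (1.605000 + 2.090000)/2 = 1.847500
  f(c_2) = f(1.847500) = 0.038211
  f(a) × f(c) ≥ 0, new interval: [1.847500, 2.090000]

After 2 iteration(s), the approximation is c_2 = 1.847500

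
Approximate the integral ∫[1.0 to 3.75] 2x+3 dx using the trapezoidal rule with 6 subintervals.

f(x) = 2x+3
a = 1.0, b = 3.75, n = 6
h = (b - a)/n = 0.458333

Trapezoidal rule: (h/2)[f(x₀) + 2f(x₁) + 2f(x₂) + ... + f(xₙ)]

x_0 = 1.0000, f(x_0) = 5.000000, coefficient = 1
x_1 = 1.4583, f(x_1) = 5.916667, coefficient = 2
x_2 = 1.9167, f(x_2) = 6.833333, coefficient = 2
x_3 = 2.3750, f(x_3) = 7.750000, coefficient = 2
x_4 = 2.8333, f(x_4) = 8.666667, coefficient = 2
x_5 = 3.2917, f(x_5) = 9.583333, coefficient = 2
x_6 = 3.7500, f(x_6) = 10.500000, coefficient = 1

I ≈ (0.458333/2) × 93.000000 = 21.312500
Exact value: 21.312500
Error: 0.000000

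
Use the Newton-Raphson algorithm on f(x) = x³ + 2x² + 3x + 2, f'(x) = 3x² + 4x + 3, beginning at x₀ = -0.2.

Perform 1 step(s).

f(x) = x³ + 2x² + 3x + 2
f'(x) = 3x² + 4x + 3
x₀ = -0.2

Newton-Raphson formula: x_{n+1} = x_n - f(x_n)/f'(x_n)

Iteration 1:
  f(-0.200000) = 1.472000
  f'(-0.200000) = 2.320000
  x_1 = -0.200000 - 1.472000/2.320000 = -0.834483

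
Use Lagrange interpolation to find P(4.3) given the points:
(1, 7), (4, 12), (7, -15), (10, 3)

Lagrange interpolation formula:
P(x) = Σ yᵢ × Lᵢ(x)
where Lᵢ(x) = Π_{j≠i} (x - xⱼ)/(xᵢ - xⱼ)

L_0(4.3) = (4.3 - 4)/(1 - 4) × (4.3 - 7)/(1 - 7) × (4.3 - 10)/(1 - 10) = -0.028500
L_1(4.3) = (4.3 - 1)/(4 - 1) × (4.3 - 7)/(4 - 7) × (4.3 - 10)/(4 - 10) = 0.940500
L_2(4.3) = (4.3 - 1)/(7 - 1) × (4.3 - 4)/(7 - 4) × (4.3 - 10)/(7 - 10) = 0.104500
L_3(4.3) = (4.3 - 1)/(10 - 1) × (4.3 - 4)/(10 - 4) × (4.3 - 7)/(10 - 7) = -0.016500

P(4.3) = 7×L_0(4.3) + 12×L_1(4.3) + (-15)×L_2(4.3) + 3×L_3(4.3)
P(4.3) = 9.469500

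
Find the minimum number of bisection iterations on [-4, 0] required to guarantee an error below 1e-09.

We need (b-a)/2^n ≤ 1e-09
(0 - (-4))/2^n ≤ 1e-09
4/2^n ≤ 1e-09
2^n ≥ 4000000000
n ≥ log₂(4000000000) = 31.90
n ≥ 32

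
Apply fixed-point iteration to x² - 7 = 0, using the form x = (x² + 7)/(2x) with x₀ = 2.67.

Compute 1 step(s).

Equation: x² - 7 = 0
Fixed-point form: x = (x² + 7)/(2x)
x₀ = 2.67

x_1 = g(2.670000) = 2.645861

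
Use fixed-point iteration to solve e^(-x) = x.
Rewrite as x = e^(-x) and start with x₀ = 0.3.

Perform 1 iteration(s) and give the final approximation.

Equation: e^(-x) = x
Fixed-point form: x = e^(-x)
x₀ = 0.3

x_1 = g(0.300000) = 0.740818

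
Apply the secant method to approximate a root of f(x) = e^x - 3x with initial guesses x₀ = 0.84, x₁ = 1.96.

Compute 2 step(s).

f(x) = e^x - 3x
x₀ = 0.84, x₁ = 1.96

Secant formula: x_{n+1} = x_n - f(x_n)(x_n - x_{n-1})/(f(x_n) - f(x_{n-1}))

Iteration 1:
  f(0.840000) = -0.203633
  f(1.960000) = 1.219327
  x_2 = 1.960000 - 1.219327×(1.960000 - 0.840000)/(1.219327 - (-0.203633))
       = 1.000278
Iteration 2:
  f(1.960000) = 1.219327
  f(1.000278) = -0.281796
  x_3 = 1.000278 - (-0.281796)×(1.000278 - 1.960000)/(-0.281796 - 1.219327)
       = 1.180440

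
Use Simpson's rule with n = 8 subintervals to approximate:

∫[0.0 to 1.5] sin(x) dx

f(x) = sin(x)
a = 0.0, b = 1.5, n = 8
h = (b - a)/n = 0.187500

Simpson's rule: (h/3)[f(x₀) + 4f(x₁) + 2f(x₂) + ... + f(xₙ)]

x_0 = 0.0000, f(x_0) = 0.000000, coefficient = 1
x_1 = 0.1875, f(x_1) = 0.186403, coefficient = 4
x_2 = 0.3750, f(x_2) = 0.366273, coefficient = 2
x_3 = 0.5625, f(x_3) = 0.533303, coefficient = 4
x_4 = 0.7500, f(x_4) = 0.681639, coefficient = 2
x_5 = 0.9375, f(x_5) = 0.806081, coefficient = 4
x_6 = 1.1250, f(x_6) = 0.902268, coefficient = 2
x_7 = 1.3125, f(x_7) = 0.966827, coefficient = 4
x_8 = 1.5000, f(x_8) = 0.997495, coefficient = 1

I ≈ (0.187500/3) × 14.868307 = 0.929269
Exact value: 0.929263
Error: 0.000006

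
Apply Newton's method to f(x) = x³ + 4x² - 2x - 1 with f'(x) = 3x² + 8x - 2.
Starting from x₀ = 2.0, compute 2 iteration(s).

f(x) = x³ + 4x² - 2x - 1
f'(x) = 3x² + 8x - 2
x₀ = 2.0

Newton-Raphson formula: x_{n+1} = x_n - f(x_n)/f'(x_n)

Iteration 1:
  f(2.000000) = 19.000000
  f'(2.000000) = 26.000000
  x_1 = 2.000000 - 19.000000/26.000000 = 1.269231
Iteration 2:
  f(1.269231) = 4.949989
  f'(1.269231) = 12.986686
  x_2 = 1.269231 - 4.949989/12.986686 = 0.888072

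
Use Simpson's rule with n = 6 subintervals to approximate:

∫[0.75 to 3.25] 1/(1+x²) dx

f(x) = 1/(1+x²)
a = 0.75, b = 3.25, n = 6
h = (b - a)/n = 0.416667

Simpson's rule: (h/3)[f(x₀) + 4f(x₁) + 2f(x₂) + ... + f(xₙ)]

x_0 = 0.7500, f(x_0) = 0.640000, coefficient = 1
x_1 = 1.1667, f(x_1) = 0.423529, coefficient = 4
x_2 = 1.5833, f(x_2) = 0.285149, coefficient = 2
x_3 = 2.0000, f(x_3) = 0.200000, coefficient = 4
x_4 = 2.4167, f(x_4) = 0.146193, coefficient = 2
x_5 = 2.8333, f(x_5) = 0.110769, coefficient = 4
x_6 = 3.2500, f(x_6) = 0.086486, coefficient = 1

I ≈ (0.416667/3) × 4.526364 = 0.628662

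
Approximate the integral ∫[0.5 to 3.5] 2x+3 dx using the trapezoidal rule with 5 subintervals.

f(x) = 2x+3
a = 0.5, b = 3.5, n = 5
h = (b - a)/n = 0.600000

Trapezoidal rule: (h/2)[f(x₀) + 2f(x₁) + 2f(x₂) + ... + f(xₙ)]

x_0 = 0.5000, f(x_0) = 4.000000, coefficient = 1
x_1 = 1.1000, f(x_1) = 5.200000, coefficient = 2
x_2 = 1.7000, f(x_2) = 6.400000, coefficient = 2
x_3 = 2.3000, f(x_3) = 7.600000, coefficient = 2
x_4 = 2.9000, f(x_4) = 8.800000, coefficient = 2
x_5 = 3.5000, f(x_5) = 10.000000, coefficient = 1

I ≈ (0.600000/2) × 70.000000 = 21.000000
Exact value: 21.000000
Error: 0.000000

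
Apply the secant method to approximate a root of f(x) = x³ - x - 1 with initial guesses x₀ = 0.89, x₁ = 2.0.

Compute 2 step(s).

f(x) = x³ - x - 1
x₀ = 0.89, x₁ = 2.0

Secant formula: x_{n+1} = x_n - f(x_n)(x_n - x_{n-1})/(f(x_n) - f(x_{n-1}))

Iteration 1:
  f(0.890000) = -1.185031
  f(2.000000) = 5.000000
  x_2 = 2.000000 - 5.000000×(2.000000 - 0.890000)/(5.000000 - (-1.185031))
       = 1.102672
Iteration 2:
  f(2.000000) = 5.000000
  f(1.102672) = -0.761948
  x_3 = 1.102672 - (-0.761948)×(1.102672 - 2.000000)/(-0.761948 - 5.000000)
       = 1.221333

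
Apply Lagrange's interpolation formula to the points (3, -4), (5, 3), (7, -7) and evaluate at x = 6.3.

Lagrange interpolation formula:
P(x) = Σ yᵢ × Lᵢ(x)
where Lᵢ(x) = Π_{j≠i} (x - xⱼ)/(xᵢ - xⱼ)

L_0(6.3) = (6.3 - 5)/(3 - 5) × (6.3 - 7)/(3 - 7) = -0.113750
L_1(6.3) = (6.3 - 3)/(5 - 3) × (6.3 - 7)/(5 - 7) = 0.577500
L_2(6.3) = (6.3 - 3)/(7 - 3) × (6.3 - 5)/(7 - 5) = 0.536250

P(6.3) = (-4)×L_0(6.3) + 3×L_1(6.3) + (-7)×L_2(6.3)
P(6.3) = -1.566250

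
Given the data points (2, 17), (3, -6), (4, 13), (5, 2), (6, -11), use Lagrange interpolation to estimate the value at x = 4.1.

Lagrange interpolation formula:
P(x) = Σ yᵢ × Lᵢ(x)
where Lᵢ(x) = Π_{j≠i} (x - xⱼ)/(xᵢ - xⱼ)

L_0(4.1) = (4.1 - 3)/(2 - 3) × (4.1 - 4)/(2 - 4) × (4.1 - 5)/(2 - 5) × (4.1 - 6)/(2 - 6) = 0.007837
L_1(4.1) = (4.1 - 2)/(3 - 2) × (4.1 - 4)/(3 - 4) × (4.1 - 5)/(3 - 5) × (4.1 - 6)/(3 - 6) = -0.059850
L_2(4.1) = (4.1 - 2)/(4 - 2) × (4.1 - 3)/(4 - 3) × (4.1 - 5)/(4 - 5) × (4.1 - 6)/(4 - 6) = 0.987525
L_3(4.1) = (4.1 - 2)/(5 - 2) × (4.1 - 3)/(5 - 3) × (4.1 - 4)/(5 - 4) × (4.1 - 6)/(5 - 6) = 0.073150
L_4(4.1) = (4.1 - 2)/(6 - 2) × (4.1 - 3)/(6 - 3) × (4.1 - 4)/(6 - 4) × (4.1 - 5)/(6 - 5) = -0.008662

P(4.1) = 17×L_0(4.1) + (-6)×L_1(4.1) + 13×L_2(4.1) + 2×L_3(4.1) + (-11)×L_4(4.1)
P(4.1) = 13.571750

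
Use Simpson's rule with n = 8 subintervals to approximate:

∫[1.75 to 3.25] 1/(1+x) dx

f(x) = 1/(1+x)
a = 1.75, b = 3.25, n = 8
h = (b - a)/n = 0.187500

Simpson's rule: (h/3)[f(x₀) + 4f(x₁) + 2f(x₂) + ... + f(xₙ)]

x_0 = 1.7500, f(x_0) = 0.363636, coefficient = 1
x_1 = 1.9375, f(x_1) = 0.340426, coefficient = 4
x_2 = 2.1250, f(x_2) = 0.320000, coefficient = 2
x_3 = 2.3125, f(x_3) = 0.301887, coefficient = 4
x_4 = 2.5000, f(x_4) = 0.285714, coefficient = 2
x_5 = 2.6875, f(x_5) = 0.271186, coefficient = 4
x_6 = 2.8750, f(x_6) = 0.258065, coefficient = 2
x_7 = 3.0625, f(x_7) = 0.246154, coefficient = 4
x_8 = 3.2500, f(x_8) = 0.235294, coefficient = 1

I ≈ (0.187500/3) × 6.965099 = 0.435319
Exact value: 0.435318
Error: 0.000001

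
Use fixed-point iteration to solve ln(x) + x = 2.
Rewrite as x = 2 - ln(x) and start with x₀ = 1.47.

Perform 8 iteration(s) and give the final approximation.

Equation: ln(x) + x = 2
Fixed-point form: x = 2 - ln(x)
x₀ = 1.47

x_1 = g(1.470000) = 1.614738
x_2 = g(1.614738) = 1.520828
x_3 = g(1.520828) = 1.580745
x_4 = g(1.580745) = 1.542104
x_5 = g(1.542104) = 1.566853
x_6 = g(1.566853) = 1.550931
x_7 = g(1.550931) = 1.561145
x_8 = g(1.561145) = 1.554581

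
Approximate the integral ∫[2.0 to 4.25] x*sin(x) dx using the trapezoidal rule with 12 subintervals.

f(x) = x*sin(x)
a = 2.0, b = 4.25, n = 12
h = (b - a)/n = 0.187500

Trapezoidal rule: (h/2)[f(x₀) + 2f(x₁) + 2f(x₂) + ... + f(xₙ)]

x_0 = 2.0000, f(x_0) = 1.818595, coefficient = 1
x_1 = 2.1875, f(x_1) = 1.784539, coefficient = 2
x_2 = 2.3750, f(x_2) = 1.647502, coefficient = 2
x_3 = 2.5625, f(x_3) = 1.402366, coefficient = 2
x_4 = 2.7500, f(x_4) = 1.049568, coefficient = 2
x_5 = 2.9375, f(x_5) = 0.595369, coefficient = 2
x_6 = 3.1250, f(x_6) = 0.051850, coefficient = 2
x_7 = 3.3125, f(x_7) = -0.563379, coefficient = 2
x_8 = 3.5000, f(x_8) = -1.227741, coefficient = 2
x_9 = 3.6875, f(x_9) = -1.914527, coefficient = 2
x_10 = 3.8750, f(x_10) = -2.593944, coefficient = 2
x_11 = 4.0625, f(x_11) = -3.234363, coefficient = 2
x_12 = 4.2500, f(x_12) = -3.803705, coefficient = 1

I ≈ (0.187500/2) × -7.990632 = -0.749122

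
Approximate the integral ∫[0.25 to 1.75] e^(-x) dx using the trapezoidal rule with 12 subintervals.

f(x) = e^(-x)
a = 0.25, b = 1.75, n = 12
h = (b - a)/n = 0.125000

Trapezoidal rule: (h/2)[f(x₀) + 2f(x₁) + 2f(x₂) + ... + f(xₙ)]

x_0 = 0.2500, f(x_0) = 0.778801, coefficient = 1
x_1 = 0.3750, f(x_1) = 0.687289, coefficient = 2
x_2 = 0.5000, f(x_2) = 0.606531, coefficient = 2
x_3 = 0.6250, f(x_3) = 0.535261, coefficient = 2
x_4 = 0.7500, f(x_4) = 0.472367, coefficient = 2
x_5 = 0.8750, f(x_5) = 0.416862, coefficient = 2
x_6 = 1.0000, f(x_6) = 0.367879, coefficient = 2
x_7 = 1.1250, f(x_7) = 0.324652, coefficient = 2
x_8 = 1.2500, f(x_8) = 0.286505, coefficient = 2
x_9 = 1.3750, f(x_9) = 0.252840, coefficient = 2
x_10 = 1.5000, f(x_10) = 0.223130, coefficient = 2
x_11 = 1.6250, f(x_11) = 0.196912, coefficient = 2
x_12 = 1.7500, f(x_12) = 0.173774, coefficient = 1

I ≈ (0.125000/2) × 9.693031 = 0.605814
Exact value: 0.605027
Error: 0.000788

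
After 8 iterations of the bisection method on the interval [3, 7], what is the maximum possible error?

Bisection error bound: |error| ≤ (b-a)/2^n
|error| ≤ (7 - 3)/2^8 = 4/2^8
|error| ≤ 0.0156250000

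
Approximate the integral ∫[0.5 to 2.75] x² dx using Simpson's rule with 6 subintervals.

f(x) = x²
a = 0.5, b = 2.75, n = 6
h = (b - a)/n = 0.375000

Simpson's rule: (h/3)[f(x₀) + 4f(x₁) + 2f(x₂) + ... + f(xₙ)]

x_0 = 0.5000, f(x_0) = 0.250000, coefficient = 1
x_1 = 0.8750, f(x_1) = 0.765625, coefficient = 4
x_2 = 1.2500, f(x_2) = 1.562500, coefficient = 2
x_3 = 1.6250, f(x_3) = 2.640625, coefficient = 4
x_4 = 2.0000, f(x_4) = 4.000000, coefficient = 2
x_5 = 2.3750, f(x_5) = 5.640625, coefficient = 4
x_6 = 2.7500, f(x_6) = 7.562500, coefficient = 1

I ≈ (0.375000/3) × 55.125000 = 6.890625
Exact value: 6.890625
Error: 0.000000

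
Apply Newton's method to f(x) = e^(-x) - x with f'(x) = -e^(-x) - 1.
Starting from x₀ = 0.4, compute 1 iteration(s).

f(x) = e^(-x) - x
f'(x) = -e^(-x) - 1
x₀ = 0.4

Newton-Raphson formula: x_{n+1} = x_n - f(x_n)/f'(x_n)

Iteration 1:
  f(0.400000) = 0.270320
  f'(0.400000) = -1.670320
  x_1 = 0.400000 - 0.270320/(-1.670320) = 0.561837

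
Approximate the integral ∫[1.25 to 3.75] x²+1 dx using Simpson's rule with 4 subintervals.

f(x) = x²+1
a = 1.25, b = 3.75, n = 4
h = (b - a)/n = 0.625000

Simpson's rule: (h/3)[f(x₀) + 4f(x₁) + 2f(x₂) + ... + f(xₙ)]

x_0 = 1.2500, f(x_0) = 2.562500, coefficient = 1
x_1 = 1.8750, f(x_1) = 4.515625, coefficient = 4
x_2 = 2.5000, f(x_2) = 7.250000, coefficient = 2
x_3 = 3.1250, f(x_3) = 10.765625, coefficient = 4
x_4 = 3.7500, f(x_4) = 15.062500, coefficient = 1

I ≈ (0.625000/3) × 93.250000 = 19.427083
Exact value: 19.427083
Error: 0.000000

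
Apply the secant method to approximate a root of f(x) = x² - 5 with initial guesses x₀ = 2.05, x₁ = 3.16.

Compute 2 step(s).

f(x) = x² - 5
x₀ = 2.05, x₁ = 3.16

Secant formula: x_{n+1} = x_n - f(x_n)(x_n - x_{n-1})/(f(x_n) - f(x_{n-1}))

Iteration 1:
  f(2.050000) = -0.797500
  f(3.160000) = 4.985600
  x_2 = 3.160000 - 4.985600×(3.160000 - 2.050000)/(4.985600 - (-0.797500))
       = 2.203071
Iteration 2:
  f(3.160000) = 4.985600
  f(2.203071) = -0.146478
  x_3 = 2.203071 - (-0.146478)×(2.203071 - 3.160000)/(-0.146478 - 4.985600)
       = 2.230383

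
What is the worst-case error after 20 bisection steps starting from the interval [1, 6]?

Bisection error bound: |error| ≤ (b-a)/2^n
|error| ≤ (6 - 1)/2^20 = 5/2^20
|error| ≤ 0.0000047684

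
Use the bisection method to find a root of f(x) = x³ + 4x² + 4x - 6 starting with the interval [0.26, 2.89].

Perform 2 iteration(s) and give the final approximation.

f(x) = x³ + 4x² + 4x - 6
Initial interval: [0.26, 2.89]

Iteration 1:
  c_1 = (0.260000 + 2.890000)/2 = 1.575000
  f(c_1) = f(1.575000) = 14.129484
  f(a) × f(c) < 0, new interval: [0.260000, 1.575000]
Iteration 2:
  c_2 = (0.260000 + 1.575000)/2 = 0.917500
  f(c_2) = f(0.917500) = 1.809582
  f(a) × f(c) < 0, new interval: [0.260000, 0.917500]

After 2 iteration(s), the approximation is c_2 = 0.917500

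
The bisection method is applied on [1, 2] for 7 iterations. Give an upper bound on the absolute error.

Bisection error bound: |error| ≤ (b-a)/2^n
|error| ≤ (2 - 1)/2^7 = 1/2^7
|error| ≤ 0.0078125000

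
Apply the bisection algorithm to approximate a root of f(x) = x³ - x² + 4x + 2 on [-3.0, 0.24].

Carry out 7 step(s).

f(x) = x³ - x² + 4x + 2
Initial interval: [-3.0, 0.24]

Iteration 1:
  c_1 = (-3.000000 + 0.240000)/2 = -1.380000
  f(c_1) = f(-1.380000) = -8.052472
  f(a) × f(c) ≥ 0, new interval: [-1.380000, 0.240000]
Iteration 2:
  c_2 = (-1.380000 + 0.240000)/2 = -0.570000
  f(c_2) = f(-0.570000) = -0.790093
  f(a) × f(c) ≥ 0, new interval: [-0.570000, 0.240000]
Iteration 3:
  c_3 = (-0.570000 + 0.240000)/2 = -0.165000
  f(c_3) = f(-0.165000) = 1.308283
  f(a) × f(c) < 0, new interval: [-0.570000, -0.165000]
Iteration 4:
  c_4 = (-0.570000 + (-0.165000))/2 = -0.367500
  f(c_4) = f(-0.367500) = 0.345311
  f(a) × f(c) < 0, new interval: [-0.570000, -0.367500]
Iteration 5:
  c_5 = (-0.570000 + (-0.367500))/2 = -0.468750
  f(c_5) = f(-0.468750) = -0.197723
  f(a) × f(c) ≥ 0, new interval: [-0.468750, -0.367500]
Iteration 6:
  c_6 = (-0.468750 + (-0.367500))/2 = -0.418125
  f(c_6) = f(-0.418125) = 0.079571
  f(a) × f(c) < 0, new interval: [-0.468750, -0.418125]
Iteration 7:
  c_7 = (-0.468750 + (-0.418125))/2 = -0.443437
  f(c_7) = f(-0.443437) = -0.057583
  f(a) × f(c) ≥ 0, new interval: [-0.443437, -0.418125]

After 7 iteration(s), the approximation is c_7 = -0.443437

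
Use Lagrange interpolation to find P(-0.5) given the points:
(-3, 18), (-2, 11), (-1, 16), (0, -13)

Lagrange interpolation formula:
P(x) = Σ yᵢ × Lᵢ(x)
where Lᵢ(x) = Π_{j≠i} (x - xⱼ)/(xᵢ - xⱼ)

L_0(-0.5) = (-0.5 - (-2))/(-3 - (-2)) × (-0.5 - (-1))/(-3 - (-1)) × (-0.5 - 0)/(-3 - 0) = 0.062500
L_1(-0.5) = (-0.5 - (-3))/(-2 - (-3)) × (-0.5 - (-1))/(-2 - (-1)) × (-0.5 - 0)/(-2 - 0) = -0.312500
L_2(-0.5) = (-0.5 - (-3))/(-1 - (-3)) × (-0.5 - (-2))/(-1 - (-2)) × (-0.5 - 0)/(-1 - 0) = 0.937500
L_3(-0.5) = (-0.5 - (-3))/(0 - (-3)) × (-0.5 - (-2))/(0 - (-2)) × (-0.5 - (-1))/(0 - (-1)) = 0.312500

P(-0.5) = 18×L_0(-0.5) + 11×L_1(-0.5) + 16×L_2(-0.5) + (-13)×L_3(-0.5)
P(-0.5) = 8.625000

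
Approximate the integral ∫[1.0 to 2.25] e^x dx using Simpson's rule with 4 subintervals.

f(x) = e^x
a = 1.0, b = 2.25, n = 4
h = (b - a)/n = 0.312500

Simpson's rule: (h/3)[f(x₀) + 4f(x₁) + 2f(x₂) + ... + f(xₙ)]

x_0 = 1.0000, f(x_0) = 2.718282, coefficient = 1
x_1 = 1.3125, f(x_1) = 3.715451, coefficient = 4
x_2 = 1.6250, f(x_2) = 5.078419, coefficient = 2
x_3 = 1.9375, f(x_3) = 6.941376, coefficient = 4
x_4 = 2.2500, f(x_4) = 9.487736, coefficient = 1

I ≈ (0.312500/3) × 64.990162 = 6.769809
Exact value: 6.769454
Error: 0.000355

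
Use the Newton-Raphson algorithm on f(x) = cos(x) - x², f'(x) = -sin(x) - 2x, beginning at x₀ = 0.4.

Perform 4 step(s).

f(x) = cos(x) - x²
f'(x) = -sin(x) - 2x
x₀ = 0.4

Newton-Raphson formula: x_{n+1} = x_n - f(x_n)/f'(x_n)

Iteration 1:
  f(0.400000) = 0.761061
  f'(0.400000) = -1.189418
  x_1 = 0.400000 - 0.761061/(-1.189418) = 1.039860
Iteration 2:
  f(1.039860) = -0.574967
  f'(1.039860) = -2.942053
  x_2 = 1.039860 - (-0.574967)/(-2.942053) = 0.844429
Iteration 3:
  f(0.844429) = -0.048902
  f'(0.844429) = -2.436450
  x_3 = 0.844429 - (-0.048902)/(-2.436450) = 0.824358
Iteration 4:
  f(0.824358) = -0.000538
  f'(0.824358) = -2.382828
  x_4 = 0.824358 - (-0.000538)/(-2.382828) = 0.824132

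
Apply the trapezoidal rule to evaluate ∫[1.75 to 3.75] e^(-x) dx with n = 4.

f(x) = e^(-x)
a = 1.75, b = 3.75, n = 4
h = (b - a)/n = 0.500000

Trapezoidal rule: (h/2)[f(x₀) + 2f(x₁) + 2f(x₂) + ... + f(xₙ)]

x_0 = 1.7500, f(x_0) = 0.173774, coefficient = 1
x_1 = 2.2500, f(x_1) = 0.105399, coefficient = 2
x_2 = 2.7500, f(x_2) = 0.063928, coefficient = 2
x_3 = 3.2500, f(x_3) = 0.038774, coefficient = 2
x_4 = 3.7500, f(x_4) = 0.023518, coefficient = 1

I ≈ (0.500000/2) × 0.613494 = 0.153374
Exact value: 0.150256
Error: 0.003117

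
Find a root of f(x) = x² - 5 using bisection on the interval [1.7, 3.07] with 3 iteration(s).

f(x) = x² - 5
Initial interval: [1.7, 3.07]

Iteration 1:
  c_1 = (1.700000 + 3.070000)/2 = 2.385000
  f(c_1) = f(2.385000) = 0.688225
  f(a) × f(c) < 0, new interval: [1.700000, 2.385000]
Iteration 2:
  c_2 = (1.700000 + 2.385000)/2 = 2.042500
  f(c_2) = f(2.042500) = -0.828194
  f(a) × f(c) ≥ 0, new interval: [2.042500, 2.385000]
Iteration 3:
  c_3 = (2.042500 + 2.385000)/2 = 2.213750
  f(c_3) = f(2.213750) = -0.099311
  f(a) × f(c) ≥ 0, new interval: [2.213750, 2.385000]

After 3 iteration(s), the approximation is c_3 = 2.213750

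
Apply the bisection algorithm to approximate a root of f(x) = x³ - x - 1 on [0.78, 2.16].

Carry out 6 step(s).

f(x) = x³ - x - 1
Initial interval: [0.78, 2.16]

Iteration 1:
  c_1 = (0.780000 + 2.160000)/2 = 1.470000
  f(c_1) = f(1.470000) = 0.706523
  f(a) × f(c) < 0, new interval: [0.780000, 1.470000]
Iteration 2:
  c_2 = (0.780000 + 1.470000)/2 = 1.125000
  f(c_2) = f(1.125000) = -0.701172
  f(a) × f(c) ≥ 0, new interval: [1.125000, 1.470000]
Iteration 3:
  c_3 = (1.125000 + 1.470000)/2 = 1.297500
  f(c_3) = f(1.297500) = -0.113151
  f(a) × f(c) ≥ 0, new interval: [1.297500, 1.470000]
Iteration 4:
  c_4 = (1.297500 + 1.470000)/2 = 1.383750
  f(c_4) = f(1.383750) = 0.265805
  f(a) × f(c) < 0, new interval: [1.297500, 1.383750]
Iteration 5:
  c_5 = (1.297500 + 1.383750)/2 = 1.340625
  f(c_5) = f(1.340625) = 0.068847
  f(a) × f(c) < 0, new interval: [1.297500, 1.340625]
Iteration 6:
  c_6 = (1.297500 + 1.340625)/2 = 1.319063
  f(c_6) = f(1.319063) = -0.023992
  f(a) × f(c) ≥ 0, new interval: [1.319063, 1.340625]

After 6 iteration(s), the approximation is c_6 = 1.319063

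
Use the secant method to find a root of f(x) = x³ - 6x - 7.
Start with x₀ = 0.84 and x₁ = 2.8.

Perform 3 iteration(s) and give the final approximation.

f(x) = x³ - 6x - 7
x₀ = 0.84, x₁ = 2.8

Secant formula: x_{n+1} = x_n - f(x_n)(x_n - x_{n-1})/(f(x_n) - f(x_{n-1}))

Iteration 1:
  f(0.840000) = -11.447296
  f(2.800000) = -1.848000
  x_2 = 2.800000 - (-1.848000)×(2.800000 - 0.840000)/(-1.848000 - (-11.447296))
       = 3.177328
Iteration 2:
  f(2.800000) = -1.848000
  f(3.177328) = 6.012463
  x_3 = 3.177328 - 6.012463×(3.177328 - 2.800000)/(6.012463 - (-1.848000))
       = 2.888710
Iteration 3:
  f(3.177328) = 6.012463
  f(2.888710) = -0.227000
  x_4 = 2.888710 - (-0.227000)×(2.888710 - 3.177328)/(-0.227000 - 6.012463)
       = 2.899210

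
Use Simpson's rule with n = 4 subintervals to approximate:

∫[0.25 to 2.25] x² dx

f(x) = x²
a = 0.25, b = 2.25, n = 4
h = (b - a)/n = 0.500000

Simpson's rule: (h/3)[f(x₀) + 4f(x₁) + 2f(x₂) + ... + f(xₙ)]

x_0 = 0.2500, f(x_0) = 0.062500, coefficient = 1
x_1 = 0.7500, f(x_1) = 0.562500, coefficient = 4
x_2 = 1.2500, f(x_2) = 1.562500, coefficient = 2
x_3 = 1.7500, f(x_3) = 3.062500, coefficient = 4
x_4 = 2.2500, f(x_4) = 5.062500, coefficient = 1

I ≈ (0.500000/3) × 22.750000 = 3.791667
Exact value: 3.791667
Error: 0.000000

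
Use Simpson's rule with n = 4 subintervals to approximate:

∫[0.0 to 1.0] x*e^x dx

f(x) = x*e^x
a = 0.0, b = 1.0, n = 4
h = (b - a)/n = 0.250000

Simpson's rule: (h/3)[f(x₀) + 4f(x₁) + 2f(x₂) + ... + f(xₙ)]

x_0 = 0.0000, f(x_0) = 0.000000, coefficient = 1
x_1 = 0.2500, f(x_1) = 0.321006, coefficient = 4
x_2 = 0.5000, f(x_2) = 0.824361, coefficient = 2
x_3 = 0.7500, f(x_3) = 1.587750, coefficient = 4
x_4 = 1.0000, f(x_4) = 2.718282, coefficient = 1

I ≈ (0.250000/3) × 12.002029 = 1.000169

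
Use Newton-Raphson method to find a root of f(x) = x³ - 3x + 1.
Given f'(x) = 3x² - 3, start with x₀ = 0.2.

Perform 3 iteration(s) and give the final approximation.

f(x) = x³ - 3x + 1
f'(x) = 3x² - 3
x₀ = 0.2

Newton-Raphson formula: x_{n+1} = x_n - f(x_n)/f'(x_n)

Iteration 1:
  f(0.200000) = 0.408000
  f'(0.200000) = -2.880000
  x_1 = 0.200000 - 0.408000/(-2.880000) = 0.341667
Iteration 2:
  f(0.341667) = 0.014885
  f'(0.341667) = -2.649792
  x_2 = 0.341667 - 0.014885/(-2.649792) = 0.347284
Iteration 3:
  f(0.347284) = 0.000033
  f'(0.347284) = -2.638181
  x_3 = 0.347284 - 0.000033/(-2.638181) = 0.347296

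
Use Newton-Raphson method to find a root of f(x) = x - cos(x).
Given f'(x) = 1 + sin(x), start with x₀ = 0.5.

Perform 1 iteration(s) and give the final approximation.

f(x) = x - cos(x)
f'(x) = 1 + sin(x)
x₀ = 0.5

Newton-Raphson formula: x_{n+1} = x_n - f(x_n)/f'(x_n)

Iteration 1:
  f(0.500000) = -0.377583
  f'(0.500000) = 1.479426
  x_1 = 0.500000 - (-0.377583)/1.479426 = 0.755222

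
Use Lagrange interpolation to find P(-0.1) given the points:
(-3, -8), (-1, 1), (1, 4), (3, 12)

Lagrange interpolation formula:
P(x) = Σ yᵢ × Lᵢ(x)
where Lᵢ(x) = Π_{j≠i} (x - xⱼ)/(xᵢ - xⱼ)

L_0(-0.1) = (-0.1 - (-1))/(-3 - (-1)) × (-0.1 - 1)/(-3 - 1) × (-0.1 - 3)/(-3 - 3) = -0.063938
L_1(-0.1) = (-0.1 - (-3))/(-1 - (-3)) × (-0.1 - 1)/(-1 - 1) × (-0.1 - 3)/(-1 - 3) = 0.618062
L_2(-0.1) = (-0.1 - (-3))/(1 - (-3)) × (-0.1 - (-1))/(1 - (-1)) × (-0.1 - 3)/(1 - 3) = 0.505687
L_3(-0.1) = (-0.1 - (-3))/(3 - (-3)) × (-0.1 - (-1))/(3 - (-1)) × (-0.1 - 1)/(3 - 1) = -0.059813

P(-0.1) = (-8)×L_0(-0.1) + 1×L_1(-0.1) + 4×L_2(-0.1) + 12×L_3(-0.1)
P(-0.1) = 2.434562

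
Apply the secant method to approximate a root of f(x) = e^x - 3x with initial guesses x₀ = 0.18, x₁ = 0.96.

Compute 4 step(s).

f(x) = e^x - 3x
x₀ = 0.18, x₁ = 0.96

Secant formula: x_{n+1} = x_n - f(x_n)(x_n - x_{n-1})/(f(x_n) - f(x_{n-1}))

Iteration 1:
  f(0.180000) = 0.657217
  f(0.960000) = -0.268304
  x_2 = 0.960000 - (-0.268304)×(0.960000 - 0.180000)/(-0.268304 - 0.657217)
       = 0.733882
Iteration 2:
  f(0.960000) = -0.268304
  f(0.733882) = -0.118494
  x_3 = 0.733882 - (-0.118494)×(0.733882 - 0.960000)/(-0.118494 - (-0.268304))
       = 0.555030
Iteration 3:
  f(0.733882) = -0.118494
  f(0.555030) = 0.076903
  x_4 = 0.555030 - 0.076903×(0.555030 - 0.733882)/(0.076903 - (-0.118494))
       = 0.625421
Iteration 4:
  f(0.555030) = 0.076903
  f(0.625421) = -0.007231
  x_5 = 0.625421 - (-0.007231)×(0.625421 - 0.555030)/(-0.007231 - 0.076903)
       = 0.619372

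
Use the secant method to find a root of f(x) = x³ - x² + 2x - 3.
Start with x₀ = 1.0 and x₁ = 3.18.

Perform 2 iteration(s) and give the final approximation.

f(x) = x³ - x² + 2x - 3
x₀ = 1.0, x₁ = 3.18

Secant formula: x_{n+1} = x_n - f(x_n)(x_n - x_{n-1})/(f(x_n) - f(x_{n-1}))

Iteration 1:
  f(1.000000) = -1.000000
  f(3.180000) = 25.405032
  x_2 = 3.180000 - 25.405032×(3.180000 - 1.000000)/(25.405032 - (-1.000000))
       = 1.082560
Iteration 2:
  f(3.180000) = 25.405032
  f(1.082560) = -0.738125
  x_3 = 1.082560 - (-0.738125)×(1.082560 - 3.180000)/(-0.738125 - 25.405032)
       = 1.141779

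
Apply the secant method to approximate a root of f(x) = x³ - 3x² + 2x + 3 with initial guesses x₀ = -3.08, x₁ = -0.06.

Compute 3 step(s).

f(x) = x³ - 3x² + 2x + 3
x₀ = -3.08, x₁ = -0.06

Secant formula: x_{n+1} = x_n - f(x_n)(x_n - x_{n-1})/(f(x_n) - f(x_{n-1}))

Iteration 1:
  f(-3.080000) = -60.837312
  f(-0.060000) = 2.868984
  x_2 = -0.060000 - 2.868984×(-0.060000 - (-3.080000))/(2.868984 - (-60.837312))
       = -0.196004
Iteration 2:
  f(-0.060000) = 2.868984
  f(-0.196004) = 2.485208
  x_3 = -0.196004 - 2.485208×(-0.196004 - (-0.060000))/(2.485208 - 2.868984)
       = -1.076725
Iteration 3:
  f(-0.196004) = 2.485208
  f(-1.076725) = -3.879741
  x_4 = -1.076725 - (-3.879741)×(-1.076725 - (-0.196004))/(-3.879741 - 2.485208)
       = -0.539883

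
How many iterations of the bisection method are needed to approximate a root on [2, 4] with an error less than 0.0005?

We need (b-a)/2^n ≤ 0.0005
(4 - 2)/2^n ≤ 0.0005
2/2^n ≤ 0.0005
2^n ≥ 4000
n ≥ log₂(4000) = 11.97
n ≥ 12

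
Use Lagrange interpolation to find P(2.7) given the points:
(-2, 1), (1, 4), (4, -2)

Lagrange interpolation formula:
P(x) = Σ yᵢ × Lᵢ(x)
where Lᵢ(x) = Π_{j≠i} (x - xⱼ)/(xᵢ - xⱼ)

L_0(2.7) = (2.7 - 1)/(-2 - 1) × (2.7 - 4)/(-2 - 4) = -0.122778
L_1(2.7) = (2.7 - (-2))/(1 - (-2)) × (2.7 - 4)/(1 - 4) = 0.678889
L_2(2.7) = (2.7 - (-2))/(4 - (-2)) × (2.7 - 1)/(4 - 1) = 0.443889

P(2.7) = 1×L_0(2.7) + 4×L_1(2.7) + (-2)×L_2(2.7)
P(2.7) = 1.705000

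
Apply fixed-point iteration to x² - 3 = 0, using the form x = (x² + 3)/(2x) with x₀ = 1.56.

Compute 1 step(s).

Equation: x² - 3 = 0
Fixed-point form: x = (x² + 3)/(2x)
x₀ = 1.56

x_1 = g(1.560000) = 1.741538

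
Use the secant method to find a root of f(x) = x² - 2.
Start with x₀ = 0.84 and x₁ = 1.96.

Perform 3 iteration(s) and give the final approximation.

f(x) = x² - 2
x₀ = 0.84, x₁ = 1.96

Secant formula: x_{n+1} = x_n - f(x_n)(x_n - x_{n-1})/(f(x_n) - f(x_{n-1}))

Iteration 1:
  f(0.840000) = -1.294400
  f(1.960000) = 1.841600
  x_2 = 1.960000 - 1.841600×(1.960000 - 0.840000)/(1.841600 - (-1.294400))
       = 1.302286
Iteration 2:
  f(1.960000) = 1.841600
  f(1.302286) = -0.304052
  x_3 = 1.302286 - (-0.304052)×(1.302286 - 1.960000)/(-0.304052 - 1.841600)
       = 1.395488
Iteration 3:
  f(1.302286) = -0.304052
  f(1.395488) = -0.052614
  x_4 = 1.395488 - (-0.052614)×(1.395488 - 1.302286)/(-0.052614 - (-0.304052))
       = 1.414990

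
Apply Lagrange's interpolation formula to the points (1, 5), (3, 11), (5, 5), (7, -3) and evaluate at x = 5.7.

Lagrange interpolation formula:
P(x) = Σ yᵢ × Lᵢ(x)
where Lᵢ(x) = Π_{j≠i} (x - xⱼ)/(xᵢ - xⱼ)

L_0(5.7) = (5.7 - 3)/(1 - 3) × (5.7 - 5)/(1 - 5) × (5.7 - 7)/(1 - 7) = 0.051188
L_1(5.7) = (5.7 - 1)/(3 - 1) × (5.7 - 5)/(3 - 5) × (5.7 - 7)/(3 - 7) = -0.267313
L_2(5.7) = (5.7 - 1)/(5 - 1) × (5.7 - 3)/(5 - 3) × (5.7 - 7)/(5 - 7) = 1.031062
L_3(5.7) = (5.7 - 1)/(7 - 1) × (5.7 - 3)/(7 - 3) × (5.7 - 5)/(7 - 5) = 0.185063

P(5.7) = 5×L_0(5.7) + 11×L_1(5.7) + 5×L_2(5.7) + (-3)×L_3(5.7)
P(5.7) = 1.915625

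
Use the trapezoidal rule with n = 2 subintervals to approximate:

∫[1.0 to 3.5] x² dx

f(x) = x²
a = 1.0, b = 3.5, n = 2
h = (b - a)/n = 1.250000

Trapezoidal rule: (h/2)[f(x₀) + 2f(x₁) + 2f(x₂) + ... + f(xₙ)]

x_0 = 1.0000, f(x_0) = 1.000000, coefficient = 1
x_1 = 2.2500, f(x_1) = 5.062500, coefficient = 2
x_2 = 3.5000, f(x_2) = 12.250000, coefficient = 1

I ≈ (1.250000/2) × 23.375000 = 14.609375
Exact value: 13.958333
Error: 0.651042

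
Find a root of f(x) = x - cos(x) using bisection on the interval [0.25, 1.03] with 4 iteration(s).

f(x) = x - cos(x)
Initial interval: [0.25, 1.03]

Iteration 1:
  c_1 = (0.250000 + 1.030000)/2 = 0.640000
  f(c_1) = f(0.640000) = -0.162096
  f(a) × f(c) ≥ 0, new interval: [0.640000, 1.030000]
Iteration 2:
  c_2 = (0.640000 + 1.030000)/2 = 0.835000
  f(c_2) = f(0.835000) = 0.163822
  f(a) × f(c) < 0, new interval: [0.640000, 0.835000]
Iteration 3:
  c_3 = (0.640000 + 0.835000)/2 = 0.737500
  f(c_3) = f(0.737500) = -0.002652
  f(a) × f(c) ≥ 0, new interval: [0.737500, 0.835000]
Iteration 4:
  c_4 = (0.737500 + 0.835000)/2 = 0.786250
  f(c_4) = f(0.786250) = 0.079746
  f(a) × f(c) < 0, new interval: [0.737500, 0.786250]

After 4 iteration(s), the approximation is c_4 = 0.786250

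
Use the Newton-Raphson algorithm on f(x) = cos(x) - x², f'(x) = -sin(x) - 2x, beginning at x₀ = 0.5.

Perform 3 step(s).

f(x) = cos(x) - x²
f'(x) = -sin(x) - 2x
x₀ = 0.5

Newton-Raphson formula: x_{n+1} = x_n - f(x_n)/f'(x_n)

Iteration 1:
  f(0.500000) = 0.627583
  f'(0.500000) = -1.479426
  x_1 = 0.500000 - 0.627583/(-1.479426) = 0.924207
Iteration 2:
  f(0.924207) = -0.251691
  f'(0.924207) = -2.646557
  x_2 = 0.924207 - (-0.251691)/(-2.646557) = 0.829106
Iteration 3:
  f(0.829106) = -0.011881
  f'(0.829106) = -2.395539
  x_3 = 0.829106 - (-0.011881)/(-2.395539) = 0.824146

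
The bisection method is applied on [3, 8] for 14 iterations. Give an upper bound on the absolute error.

Bisection error bound: |error| ≤ (b-a)/2^n
|error| ≤ (8 - 3)/2^14 = 5/2^14
|error| ≤ 0.0003051758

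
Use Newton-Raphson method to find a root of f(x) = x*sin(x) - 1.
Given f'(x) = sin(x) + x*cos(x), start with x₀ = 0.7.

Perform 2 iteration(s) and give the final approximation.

f(x) = x*sin(x) - 1
f'(x) = sin(x) + x*cos(x)
x₀ = 0.7

Newton-Raphson formula: x_{n+1} = x_n - f(x_n)/f'(x_n)

Iteration 1:
  f(0.700000) = -0.549048
  f'(0.700000) = 1.179607
  x_1 = 0.700000 - (-0.549048)/1.179607 = 1.165450
Iteration 2:
  f(1.165450) = 0.071008
  f'(1.165450) = 1.378546
  x_2 = 1.165450 - 0.071008/1.378546 = 1.113940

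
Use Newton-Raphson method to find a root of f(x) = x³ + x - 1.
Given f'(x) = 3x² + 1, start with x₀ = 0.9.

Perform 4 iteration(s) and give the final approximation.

f(x) = x³ + x - 1
f'(x) = 3x² + 1
x₀ = 0.9

Newton-Raphson formula: x_{n+1} = x_n - f(x_n)/f'(x_n)

Iteration 1:
  f(0.900000) = 0.629000
  f'(0.900000) = 3.430000
  x_1 = 0.900000 - 0.629000/3.430000 = 0.716618
Iteration 2:
  f(0.716618) = 0.084631
  f'(0.716618) = 2.540624
  x_2 = 0.716618 - 0.084631/2.540624 = 0.683307
Iteration 3:
  f(0.683307) = 0.002349
  f'(0.683307) = 2.400725
  x_3 = 0.683307 - 0.002349/2.400725 = 0.682329
Iteration 4:
  f(0.682329) = 0.000002
  f'(0.682329) = 2.396717
  x_4 = 0.682329 - 0.000002/2.396717 = 0.682328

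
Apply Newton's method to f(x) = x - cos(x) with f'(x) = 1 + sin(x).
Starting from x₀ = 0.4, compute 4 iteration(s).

f(x) = x - cos(x)
f'(x) = 1 + sin(x)
x₀ = 0.4

Newton-Raphson formula: x_{n+1} = x_n - f(x_n)/f'(x_n)

Iteration 1:
  f(0.400000) = -0.521061
  f'(0.400000) = 1.389418
  x_1 = 0.400000 - (-0.521061)/1.389418 = 0.775021
Iteration 2:
  f(0.775021) = 0.060615
  f'(0.775021) = 1.699731
  x_2 = 0.775021 - 0.060615/1.699731 = 0.739360
Iteration 3:
  f(0.739360) = 0.000460
  f'(0.739360) = 1.673815
  x_3 = 0.739360 - 0.000460/1.673815 = 0.739085
Iteration 4:
  f(0.739085) = 0.000000
  f'(0.739085) = 1.673612
  x_4 = 0.739085 - 0.000000/1.673612 = 0.739085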